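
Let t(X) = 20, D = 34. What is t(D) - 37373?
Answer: -37353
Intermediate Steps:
t(D) - 37373 = 20 - 37373 = -37353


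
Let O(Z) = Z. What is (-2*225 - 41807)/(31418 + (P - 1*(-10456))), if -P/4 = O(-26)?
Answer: -42257/41978 ≈ -1.0066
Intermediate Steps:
P = 104 (P = -4*(-26) = 104)
(-2*225 - 41807)/(31418 + (P - 1*(-10456))) = (-2*225 - 41807)/(31418 + (104 - 1*(-10456))) = (-450 - 41807)/(31418 + (104 + 10456)) = -42257/(31418 + 10560) = -42257/41978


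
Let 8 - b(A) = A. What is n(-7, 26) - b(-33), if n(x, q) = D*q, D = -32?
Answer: -873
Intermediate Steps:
b(A) = 8 - A
n(x, q) = -32*q
n(-7, 26) - b(-33) = -32*26 - (8 - 1*(-33)) = -832 - (8 + 33) = -832 - 1*41 = -832 - 41 = -873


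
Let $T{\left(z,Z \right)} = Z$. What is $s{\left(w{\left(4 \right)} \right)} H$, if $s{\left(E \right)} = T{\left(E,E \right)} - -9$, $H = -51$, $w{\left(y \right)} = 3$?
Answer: $-612$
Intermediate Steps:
$s{\left(E \right)} = 9 + E$ ($s{\left(E \right)} = E - -9 = E + 9 = 9 + E$)
$s{\left(w{\left(4 \right)} \right)} H = \left(9 + 3\right) \left(-51\right) = 12 \left(-51\right) = -612$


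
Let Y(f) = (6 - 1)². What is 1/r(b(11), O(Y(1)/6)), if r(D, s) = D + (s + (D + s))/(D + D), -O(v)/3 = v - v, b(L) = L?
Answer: 2/23 ≈ 0.086957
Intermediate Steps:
Y(f) = 25 (Y(f) = 5² = 25)
O(v) = 0 (O(v) = -3*(v - v) = -3*0 = 0)
r(D, s) = D + (D + 2*s)/(2*D) (r(D, s) = D + (D + 2*s)/((2*D)) = D + (D + 2*s)*(1/(2*D)) = D + (D + 2*s)/(2*D))
1/r(b(11), O(Y(1)/6)) = 1/(½ + 11 + 0/11) = 1/(½ + 11 + 0*(1/11)) = 1/(½ + 11 + 0) = 1/(23/2) = 2/23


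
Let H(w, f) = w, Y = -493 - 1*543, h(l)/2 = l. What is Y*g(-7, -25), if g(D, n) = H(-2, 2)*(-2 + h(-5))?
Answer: -24864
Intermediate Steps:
h(l) = 2*l
Y = -1036 (Y = -493 - 543 = -1036)
g(D, n) = 24 (g(D, n) = -2*(-2 + 2*(-5)) = -2*(-2 - 10) = -2*(-12) = 24)
Y*g(-7, -25) = -1036*24 = -24864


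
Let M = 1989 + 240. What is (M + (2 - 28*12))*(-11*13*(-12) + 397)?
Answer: 4004135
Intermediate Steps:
M = 2229
(M + (2 - 28*12))*(-11*13*(-12) + 397) = (2229 + (2 - 28*12))*(-11*13*(-12) + 397) = (2229 + (2 - 336))*(-143*(-12) + 397) = (2229 - 334)*(1716 + 397) = 1895*2113 = 4004135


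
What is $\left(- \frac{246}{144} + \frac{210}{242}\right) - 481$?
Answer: $- \frac{1399265}{2904} \approx -481.84$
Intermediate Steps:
$\left(- \frac{246}{144} + \frac{210}{242}\right) - 481 = \left(\left(-246\right) \frac{1}{144} + 210 \cdot \frac{1}{242}\right) - 481 = \left(- \frac{41}{24} + \frac{105}{121}\right) - 481 = - \frac{2441}{2904} - 481 = - \frac{1399265}{2904}$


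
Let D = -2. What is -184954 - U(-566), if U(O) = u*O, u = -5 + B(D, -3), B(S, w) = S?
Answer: -188916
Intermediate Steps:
u = -7 (u = -5 - 2 = -7)
U(O) = -7*O
-184954 - U(-566) = -184954 - (-7)*(-566) = -184954 - 1*3962 = -184954 - 3962 = -188916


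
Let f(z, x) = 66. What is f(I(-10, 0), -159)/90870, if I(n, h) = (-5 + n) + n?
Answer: 11/15145 ≈ 0.00072631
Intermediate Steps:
I(n, h) = -5 + 2*n
f(I(-10, 0), -159)/90870 = 66/90870 = 66*(1/90870) = 11/15145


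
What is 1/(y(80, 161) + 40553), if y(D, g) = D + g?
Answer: 1/40794 ≈ 2.4513e-5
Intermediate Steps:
1/(y(80, 161) + 40553) = 1/((80 + 161) + 40553) = 1/(241 + 40553) = 1/40794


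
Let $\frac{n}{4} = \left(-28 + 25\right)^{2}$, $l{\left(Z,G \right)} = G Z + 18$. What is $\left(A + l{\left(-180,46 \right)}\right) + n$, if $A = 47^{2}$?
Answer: $-6017$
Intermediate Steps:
$l{\left(Z,G \right)} = 18 + G Z$
$n = 36$ ($n = 4 \left(-28 + 25\right)^{2} = 4 \left(-3\right)^{2} = 4 \cdot 9 = 36$)
$A = 2209$
$\left(A + l{\left(-180,46 \right)}\right) + n = \left(2209 + \left(18 + 46 \left(-180\right)\right)\right) + 36 = \left(2209 + \left(18 - 8280\right)\right) + 36 = \left(2209 - 8262\right) + 36 = -6053 + 36 = -6017$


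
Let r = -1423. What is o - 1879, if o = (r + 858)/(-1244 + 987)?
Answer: -482338/257 ≈ -1876.8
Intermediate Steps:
o = 565/257 (o = (-1423 + 858)/(-1244 + 987) = -565/(-257) = -565*(-1/257) = 565/257 ≈ 2.1984)
o - 1879 = 565/257 - 1879 = -482338/257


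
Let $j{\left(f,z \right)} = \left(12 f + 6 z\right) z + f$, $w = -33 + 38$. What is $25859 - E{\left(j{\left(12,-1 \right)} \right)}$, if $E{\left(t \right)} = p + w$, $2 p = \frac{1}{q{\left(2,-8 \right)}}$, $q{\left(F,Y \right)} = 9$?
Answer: $\frac{465371}{18} \approx 25854.0$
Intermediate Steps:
$w = 5$
$p = \frac{1}{18}$ ($p = \frac{1}{2 \cdot 9} = \frac{1}{2} \cdot \frac{1}{9} = \frac{1}{18} \approx 0.055556$)
$j{\left(f,z \right)} = f + z \left(6 z + 12 f\right)$ ($j{\left(f,z \right)} = \left(6 z + 12 f\right) z + f = z \left(6 z + 12 f\right) + f = f + z \left(6 z + 12 f\right)$)
$E{\left(t \right)} = \frac{91}{18}$ ($E{\left(t \right)} = \frac{1}{18} + 5 = \frac{91}{18}$)
$25859 - E{\left(j{\left(12,-1 \right)} \right)} = 25859 - \frac{91}{18} = \frac{465371}{18}$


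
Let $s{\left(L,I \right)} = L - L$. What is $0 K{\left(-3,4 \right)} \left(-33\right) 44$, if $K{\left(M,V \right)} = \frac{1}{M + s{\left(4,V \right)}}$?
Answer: $0$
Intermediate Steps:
$s{\left(L,I \right)} = 0$
$K{\left(M,V \right)} = \frac{1}{M}$ ($K{\left(M,V \right)} = \frac{1}{M + 0} = \frac{1}{M}$)
$0 K{\left(-3,4 \right)} \left(-33\right) 44 = \frac{0}{-3} \left(-33\right) 44 = 0 \left(- \frac{1}{3}\right) \left(-33\right) 44 = 0 \left(-33\right) 44 = 0 \cdot 44 = 0$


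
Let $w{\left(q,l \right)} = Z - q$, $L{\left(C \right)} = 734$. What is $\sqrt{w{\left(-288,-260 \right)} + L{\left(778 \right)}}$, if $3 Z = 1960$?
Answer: $\frac{\sqrt{15078}}{3} \approx 40.931$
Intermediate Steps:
$Z = \frac{1960}{3}$ ($Z = \frac{1}{3} \cdot 1960 = \frac{1960}{3} \approx 653.33$)
$w{\left(q,l \right)} = \frac{1960}{3} - q$
$\sqrt{w{\left(-288,-260 \right)} + L{\left(778 \right)}} = \sqrt{\left(\frac{1960}{3} - -288\right) + 734} = \sqrt{\left(\frac{1960}{3} + 288\right) + 734} = \sqrt{\frac{2824}{3} + 734} = \sqrt{\frac{5026}{3}} = \frac{\sqrt{15078}}{3}$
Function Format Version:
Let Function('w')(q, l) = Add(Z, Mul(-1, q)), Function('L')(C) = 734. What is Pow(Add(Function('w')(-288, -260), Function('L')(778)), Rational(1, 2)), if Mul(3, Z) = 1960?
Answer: Mul(Rational(1, 3), Pow(15078, Rational(1, 2))) ≈ 40.931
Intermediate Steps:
Z = Rational(1960, 3) (Z = Mul(Rational(1, 3), 1960) = Rational(1960, 3) ≈ 653.33)
Function('w')(q, l) = Add(Rational(1960, 3), Mul(-1, q))
Pow(Add(Function('w')(-288, -260), Function('L')(778)), Rational(1, 2)) = Pow(Add(Add(Rational(1960, 3), Mul(-1, -288)), 734), Rational(1, 2)) = Pow(Add(Add(Rational(1960, 3), 288), 734), Rational(1, 2)) = Pow(Add(Rational(2824, 3), 734), Rational(1, 2)) = Pow(Rational(5026, 3), Rational(1, 2)) = Mul(Rational(1, 3), Pow(15078, Rational(1, 2)))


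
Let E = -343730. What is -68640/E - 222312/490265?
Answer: -4276351416/16851878845 ≈ -0.25376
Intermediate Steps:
-68640/E - 222312/490265 = -68640/(-343730) - 222312/490265 = -68640*(-1/343730) - 222312*1/490265 = 6864/34373 - 222312/490265 = -4276351416/16851878845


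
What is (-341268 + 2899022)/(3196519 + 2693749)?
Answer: 1278877/2945134 ≈ 0.43423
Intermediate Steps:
(-341268 + 2899022)/(3196519 + 2693749) = 2557754/5890268 = 2557754*(1/5890268) = 1278877/2945134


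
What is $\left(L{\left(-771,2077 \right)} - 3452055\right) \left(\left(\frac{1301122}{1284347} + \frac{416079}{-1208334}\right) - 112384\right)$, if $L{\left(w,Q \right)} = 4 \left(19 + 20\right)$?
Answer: $\frac{200681851018630602353601}{517306715966} \approx 3.8794 \cdot 10^{11}$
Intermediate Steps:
$L{\left(w,Q \right)} = 156$ ($L{\left(w,Q \right)} = 4 \cdot 39 = 156$)
$\left(L{\left(-771,2077 \right)} - 3452055\right) \left(\left(\frac{1301122}{1284347} + \frac{416079}{-1208334}\right) - 112384\right) = \left(156 - 3452055\right) \left(\left(\frac{1301122}{1284347} + \frac{416079}{-1208334}\right) - 112384\right) = - 3451899 \left(\left(1301122 \cdot \frac{1}{1284347} + 416079 \left(- \frac{1}{1208334}\right)\right) - 112384\right) = - 3451899 \left(\left(\frac{1301122}{1284347} - \frac{138693}{402778}\right) - 112384\right) = - 3451899 \left(\frac{345933378445}{517306715966} - 112384\right) = \left(-3451899\right) \left(- \frac{58136652033744499}{517306715966}\right) = \frac{200681851018630602353601}{517306715966}$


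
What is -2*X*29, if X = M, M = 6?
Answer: -348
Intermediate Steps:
X = 6
-2*X*29 = -2*6*29 = -12*29 = -348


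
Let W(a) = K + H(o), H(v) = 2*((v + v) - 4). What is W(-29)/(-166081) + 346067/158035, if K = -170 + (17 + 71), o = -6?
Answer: 57493169417/26246610835 ≈ 2.1905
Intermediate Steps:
H(v) = -8 + 4*v (H(v) = 2*(2*v - 4) = 2*(-4 + 2*v) = -8 + 4*v)
K = -82 (K = -170 + 88 = -82)
W(a) = -114 (W(a) = -82 + (-8 + 4*(-6)) = -82 + (-8 - 24) = -82 - 32 = -114)
W(-29)/(-166081) + 346067/158035 = -114/(-166081) + 346067/158035 = -114*(-1/166081) + 346067*(1/158035) = 114/166081 + 346067/158035 = 57493169417/26246610835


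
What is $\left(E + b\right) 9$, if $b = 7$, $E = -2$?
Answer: $45$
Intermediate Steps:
$\left(E + b\right) 9 = \left(-2 + 7\right) 9 = 5 \cdot 9 = 45$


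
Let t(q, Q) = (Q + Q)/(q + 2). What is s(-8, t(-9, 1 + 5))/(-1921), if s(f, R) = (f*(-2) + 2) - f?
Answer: -26/1921 ≈ -0.013535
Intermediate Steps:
t(q, Q) = 2*Q/(2 + q) (t(q, Q) = (2*Q)/(2 + q) = 2*Q/(2 + q))
s(f, R) = 2 - 3*f (s(f, R) = (-2*f + 2) - f = (2 - 2*f) - f = 2 - 3*f)
s(-8, t(-9, 1 + 5))/(-1921) = (2 - 3*(-8))/(-1921) = (2 + 24)*(-1/1921) = 26*(-1/1921) = -26/1921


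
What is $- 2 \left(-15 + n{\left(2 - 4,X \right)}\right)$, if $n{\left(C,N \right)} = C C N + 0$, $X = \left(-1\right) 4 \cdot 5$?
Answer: $190$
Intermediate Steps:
$X = -20$ ($X = \left(-4\right) 5 = -20$)
$n{\left(C,N \right)} = N C^{2}$ ($n{\left(C,N \right)} = C^{2} N + 0 = N C^{2} + 0 = N C^{2}$)
$- 2 \left(-15 + n{\left(2 - 4,X \right)}\right) = - 2 \left(-15 - 20 \left(2 - 4\right)^{2}\right) = - 2 \left(-15 - 20 \left(-2\right)^{2}\right) = - 2 \left(-15 - 80\right) = \left(-2\right) \left(-95\right) = 190$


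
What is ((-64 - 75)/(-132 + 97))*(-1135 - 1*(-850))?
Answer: -7923/7 ≈ -1131.9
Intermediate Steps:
((-64 - 75)/(-132 + 97))*(-1135 - 1*(-850)) = (-139/(-35))*(-1135 + 850) = -139*(-1/35)*(-285) = (139/35)*(-285) = -7923/7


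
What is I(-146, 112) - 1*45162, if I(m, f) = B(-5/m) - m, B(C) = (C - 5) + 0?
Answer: -6573061/146 ≈ -45021.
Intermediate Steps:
B(C) = -5 + C (B(C) = (-5 + C) + 0 = -5 + C)
I(m, f) = -5 - m - 5/m (I(m, f) = (-5 - 5/m) - m = -5 - m - 5/m)
I(-146, 112) - 1*45162 = (-5 - 1*(-146) - 5/(-146)) - 1*45162 = (-5 + 146 - 5*(-1/146)) - 45162 = (-5 + 146 + 5/146) - 45162 = 20591/146 - 45162 = -6573061/146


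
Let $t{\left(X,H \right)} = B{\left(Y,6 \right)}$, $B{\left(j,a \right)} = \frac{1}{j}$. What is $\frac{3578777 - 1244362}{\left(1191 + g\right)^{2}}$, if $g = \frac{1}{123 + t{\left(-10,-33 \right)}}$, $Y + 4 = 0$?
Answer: $\frac{112556620523}{68394699245} \approx 1.6457$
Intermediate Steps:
$Y = -4$ ($Y = -4 + 0 = -4$)
$t{\left(X,H \right)} = - \frac{1}{4}$ ($t{\left(X,H \right)} = \frac{1}{-4} = - \frac{1}{4}$)
$g = \frac{4}{491}$ ($g = \frac{1}{123 - \frac{1}{4}} = \frac{1}{\frac{491}{4}} = \frac{4}{491} \approx 0.0081466$)
$\frac{3578777 - 1244362}{\left(1191 + g\right)^{2}} = \frac{3578777 - 1244362}{\left(1191 + \frac{4}{491}\right)^{2}} = \frac{2334415}{\left(\frac{584785}{491}\right)^{2}} = \frac{2334415}{\frac{341973496225}{241081}} = 2334415 \cdot \frac{241081}{341973496225} = \frac{112556620523}{68394699245}$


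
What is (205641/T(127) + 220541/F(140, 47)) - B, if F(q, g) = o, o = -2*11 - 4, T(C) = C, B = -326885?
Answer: 1056712229/3302 ≈ 3.2002e+5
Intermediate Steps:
o = -26 (o = -22 - 4 = -26)
F(q, g) = -26
(205641/T(127) + 220541/F(140, 47)) - B = (205641/127 + 220541/(-26)) - 1*(-326885) = (205641*(1/127) + 220541*(-1/26)) + 326885 = (205641/127 - 220541/26) + 326885 = -22662041/3302 + 326885 = 1056712229/3302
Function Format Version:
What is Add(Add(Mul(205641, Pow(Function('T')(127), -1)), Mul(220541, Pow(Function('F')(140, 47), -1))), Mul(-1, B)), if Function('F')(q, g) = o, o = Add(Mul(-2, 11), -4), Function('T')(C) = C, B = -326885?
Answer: Rational(1056712229, 3302) ≈ 3.2002e+5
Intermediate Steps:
o = -26 (o = Add(-22, -4) = -26)
Function('F')(q, g) = -26
Add(Add(Mul(205641, Pow(Function('T')(127), -1)), Mul(220541, Pow(Function('F')(140, 47), -1))), Mul(-1, B)) = Add(Add(Mul(205641, Pow(127, -1)), Mul(220541, Pow(-26, -1))), Mul(-1, -326885)) = Add(Add(Mul(205641, Rational(1, 127)), Mul(220541, Rational(-1, 26))), 326885) = Add(Add(Rational(205641, 127), Rational(-220541, 26)), 326885) = Add(Rational(-22662041, 3302), 326885) = Rational(1056712229, 3302)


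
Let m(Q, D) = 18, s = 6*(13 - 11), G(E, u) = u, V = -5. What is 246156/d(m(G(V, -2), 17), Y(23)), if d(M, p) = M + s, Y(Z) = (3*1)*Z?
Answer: 41026/5 ≈ 8205.2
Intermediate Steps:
Y(Z) = 3*Z
s = 12 (s = 6*2 = 12)
d(M, p) = 12 + M (d(M, p) = M + 12 = 12 + M)
246156/d(m(G(V, -2), 17), Y(23)) = 246156/(12 + 18) = 246156/30 = 246156*(1/30) = 41026/5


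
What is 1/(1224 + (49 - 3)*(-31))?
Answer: -1/202 ≈ -0.0049505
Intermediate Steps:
1/(1224 + (49 - 3)*(-31)) = 1/(1224 + 46*(-31)) = 1/(1224 - 1426) = 1/(-202) = -1/202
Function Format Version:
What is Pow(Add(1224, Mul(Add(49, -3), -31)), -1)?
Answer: Rational(-1, 202) ≈ -0.0049505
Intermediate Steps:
Pow(Add(1224, Mul(Add(49, -3), -31)), -1) = Pow(Add(1224, Mul(46, -31)), -1) = Pow(Add(1224, -1426), -1) = Pow(-202, -1) = Rational(-1, 202)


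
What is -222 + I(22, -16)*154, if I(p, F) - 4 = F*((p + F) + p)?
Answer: -68598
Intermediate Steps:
I(p, F) = 4 + F*(F + 2*p) (I(p, F) = 4 + F*((p + F) + p) = 4 + F*((F + p) + p) = 4 + F*(F + 2*p))
-222 + I(22, -16)*154 = -222 + (4 + (-16)² + 2*(-16)*22)*154 = -222 + (4 + 256 - 704)*154 = -222 - 444*154 = -222 - 68376 = -68598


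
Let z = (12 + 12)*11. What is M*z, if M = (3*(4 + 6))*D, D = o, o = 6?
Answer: 47520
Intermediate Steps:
D = 6
z = 264 (z = 24*11 = 264)
M = 180 (M = (3*(4 + 6))*6 = (3*10)*6 = 30*6 = 180)
M*z = 180*264 = 47520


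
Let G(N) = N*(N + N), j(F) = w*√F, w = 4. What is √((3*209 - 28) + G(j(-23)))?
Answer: I*√137 ≈ 11.705*I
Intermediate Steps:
j(F) = 4*√F
G(N) = 2*N² (G(N) = N*(2*N) = 2*N²)
√((3*209 - 28) + G(j(-23))) = √((3*209 - 28) + 2*(4*√(-23))²) = √((627 - 28) + 2*(4*(I*√23))²) = √(599 + 2*(4*I*√23)²) = √(599 + 2*(-368)) = √(599 - 736) = √(-137) = I*√137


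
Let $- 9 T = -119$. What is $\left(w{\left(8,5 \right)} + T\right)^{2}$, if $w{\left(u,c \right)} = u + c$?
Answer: $\frac{55696}{81} \approx 687.6$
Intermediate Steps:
$T = \frac{119}{9}$ ($T = \left(- \frac{1}{9}\right) \left(-119\right) = \frac{119}{9} \approx 13.222$)
$w{\left(u,c \right)} = c + u$
$\left(w{\left(8,5 \right)} + T\right)^{2} = \left(\left(5 + 8\right) + \frac{119}{9}\right)^{2} = \left(13 + \frac{119}{9}\right)^{2} = \left(\frac{236}{9}\right)^{2} = \frac{55696}{81}$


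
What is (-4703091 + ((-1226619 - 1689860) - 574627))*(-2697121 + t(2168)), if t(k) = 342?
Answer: 22097938391463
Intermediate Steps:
(-4703091 + ((-1226619 - 1689860) - 574627))*(-2697121 + t(2168)) = (-4703091 + ((-1226619 - 1689860) - 574627))*(-2697121 + 342) = (-4703091 + (-2916479 - 574627))*(-2696779) = (-4703091 - 3491106)*(-2696779) = -8194197*(-2696779) = 22097938391463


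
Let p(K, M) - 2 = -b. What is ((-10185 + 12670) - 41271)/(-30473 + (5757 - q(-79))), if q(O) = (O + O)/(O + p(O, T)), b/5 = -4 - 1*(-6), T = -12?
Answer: 41151/26225 ≈ 1.5692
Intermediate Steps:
b = 10 (b = 5*(-4 - 1*(-6)) = 5*(-4 + 6) = 5*2 = 10)
p(K, M) = -8 (p(K, M) = 2 - 1*10 = 2 - 10 = -8)
q(O) = 2*O/(-8 + O) (q(O) = (O + O)/(O - 8) = (2*O)/(-8 + O) = 2*O/(-8 + O))
((-10185 + 12670) - 41271)/(-30473 + (5757 - q(-79))) = ((-10185 + 12670) - 41271)/(-30473 + (5757 - 2*(-79)/(-8 - 79))) = (2485 - 41271)/(-30473 + (5757 - 2*(-79)/(-87))) = -38786/(-30473 + (5757 - 2*(-79)*(-1)/87)) = -38786/(-30473 + (5757 - 1*158/87)) = -38786/(-30473 + (5757 - 158/87)) = -38786/(-30473 + 500701/87) = -38786/(-2150450/87) = -38786*(-87/2150450) = 41151/26225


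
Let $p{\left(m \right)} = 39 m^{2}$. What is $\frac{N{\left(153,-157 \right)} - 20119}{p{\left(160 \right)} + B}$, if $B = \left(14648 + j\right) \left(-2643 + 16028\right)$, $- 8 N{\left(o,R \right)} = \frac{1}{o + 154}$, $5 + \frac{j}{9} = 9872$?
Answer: $- \frac{9882453}{680650945192} \approx -1.4519 \cdot 10^{-5}$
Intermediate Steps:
$j = 88803$ ($j = -45 + 9 \cdot 9872 = -45 + 88848 = 88803$)
$N{\left(o,R \right)} = - \frac{1}{8 \left(154 + o\right)}$ ($N{\left(o,R \right)} = - \frac{1}{8 \left(o + 154\right)} = - \frac{1}{8 \left(154 + o\right)}$)
$B = 1384691635$ ($B = \left(14648 + 88803\right) \left(-2643 + 16028\right) = 103451 \cdot 13385 = 1384691635$)
$\frac{N{\left(153,-157 \right)} - 20119}{p{\left(160 \right)} + B} = \frac{- \frac{1}{1232 + 8 \cdot 153} - 20119}{39 \cdot 160^{2} + 1384691635} = \frac{- \frac{1}{1232 + 1224} - 20119}{39 \cdot 25600 + 1384691635} = \frac{- \frac{1}{2456} - 20119}{998400 + 1384691635} = \frac{\left(-1\right) \frac{1}{2456} - 20119}{1385690035} = \left(- \frac{1}{2456} - 20119\right) \frac{1}{1385690035} = \left(- \frac{49412265}{2456}\right) \frac{1}{1385690035} = - \frac{9882453}{680650945192}$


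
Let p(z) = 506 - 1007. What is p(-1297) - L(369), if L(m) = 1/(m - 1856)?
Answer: -744986/1487 ≈ -501.00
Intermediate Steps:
p(z) = -501
L(m) = 1/(-1856 + m)
p(-1297) - L(369) = -501 - 1/(-1856 + 369) = -501 - 1/(-1487) = -501 - 1*(-1/1487) = -501 + 1/1487 = -744986/1487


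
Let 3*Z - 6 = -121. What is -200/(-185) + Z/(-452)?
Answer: 58495/50172 ≈ 1.1659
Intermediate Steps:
Z = -115/3 (Z = 2 + (1/3)*(-121) = 2 - 121/3 = -115/3 ≈ -38.333)
-200/(-185) + Z/(-452) = -200/(-185) - 115/3/(-452) = -200*(-1/185) - 115/3*(-1/452) = 40/37 + 115/1356 = 58495/50172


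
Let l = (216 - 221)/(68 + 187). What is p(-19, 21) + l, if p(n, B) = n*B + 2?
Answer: -20248/51 ≈ -397.02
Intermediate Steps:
p(n, B) = 2 + B*n (p(n, B) = B*n + 2 = 2 + B*n)
l = -1/51 (l = -5/255 = -5*1/255 = -1/51 ≈ -0.019608)
p(-19, 21) + l = (2 + 21*(-19)) - 1/51 = (2 - 399) - 1/51 = -397 - 1/51 = -20248/51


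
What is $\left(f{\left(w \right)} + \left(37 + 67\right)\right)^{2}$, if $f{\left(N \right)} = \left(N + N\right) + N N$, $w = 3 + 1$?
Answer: $16384$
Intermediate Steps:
$w = 4$
$f{\left(N \right)} = N^{2} + 2 N$ ($f{\left(N \right)} = 2 N + N^{2} = N^{2} + 2 N$)
$\left(f{\left(w \right)} + \left(37 + 67\right)\right)^{2} = \left(4 \left(2 + 4\right) + \left(37 + 67\right)\right)^{2} = \left(4 \cdot 6 + 104\right)^{2} = \left(24 + 104\right)^{2} = 128^{2} = 16384$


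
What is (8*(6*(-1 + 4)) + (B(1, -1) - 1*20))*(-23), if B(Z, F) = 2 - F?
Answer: -2921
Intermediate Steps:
(8*(6*(-1 + 4)) + (B(1, -1) - 1*20))*(-23) = (8*(6*(-1 + 4)) + ((2 - 1*(-1)) - 1*20))*(-23) = (8*(6*3) + ((2 + 1) - 20))*(-23) = (8*18 + (3 - 20))*(-23) = (144 - 17)*(-23) = 127*(-23) = -2921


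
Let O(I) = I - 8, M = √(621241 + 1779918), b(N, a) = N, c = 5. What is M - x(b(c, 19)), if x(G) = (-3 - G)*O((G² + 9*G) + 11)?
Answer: 584 + √2401159 ≈ 2133.6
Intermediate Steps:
M = √2401159 ≈ 1549.6
O(I) = -8 + I
x(G) = (-3 - G)*(3 + G² + 9*G) (x(G) = (-3 - G)*(-8 + ((G² + 9*G) + 11)) = (-3 - G)*(-8 + (11 + G² + 9*G)) = (-3 - G)*(3 + G² + 9*G))
M - x(b(c, 19)) = √2401159 - (-1)*(3 + 5)*(3 + 5² + 9*5) = √2401159 - (-1)*8*(3 + 25 + 45) = √2401159 - (-1)*8*73 = √2401159 - 1*(-584) = √2401159 + 584 = 584 + √2401159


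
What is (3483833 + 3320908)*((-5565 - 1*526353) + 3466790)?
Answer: 19971043828152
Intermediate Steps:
(3483833 + 3320908)*((-5565 - 1*526353) + 3466790) = 6804741*((-5565 - 526353) + 3466790) = 6804741*(-531918 + 3466790) = 6804741*2934872 = 19971043828152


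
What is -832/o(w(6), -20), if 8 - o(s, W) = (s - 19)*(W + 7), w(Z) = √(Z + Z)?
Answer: 198848/55093 + 21632*√3/55093 ≈ 4.2894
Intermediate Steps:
w(Z) = √2*√Z (w(Z) = √(2*Z) = √2*√Z)
o(s, W) = 8 - (-19 + s)*(7 + W) (o(s, W) = 8 - (s - 19)*(W + 7) = 8 - (-19 + s)*(7 + W))
-832/o(w(6), -20) = -832/(141 - 7*√2*√6 + 19*(-20) - 1*(-20)*√2*√6) = -832/(141 - 14*√3 - 380 - 1*(-20)*2*√3) = -832/(141 - 14*√3 - 380 + 40*√3) = -832/(-239 + 26*√3)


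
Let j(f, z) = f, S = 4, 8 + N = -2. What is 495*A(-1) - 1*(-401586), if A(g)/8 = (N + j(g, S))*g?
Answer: 445146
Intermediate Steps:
N = -10 (N = -8 - 2 = -10)
A(g) = 8*g*(-10 + g) (A(g) = 8*((-10 + g)*g) = 8*(g*(-10 + g)) = 8*g*(-10 + g))
495*A(-1) - 1*(-401586) = 495*(8*(-1)*(-10 - 1)) - 1*(-401586) = 495*(8*(-1)*(-11)) + 401586 = 495*88 + 401586 = 43560 + 401586 = 445146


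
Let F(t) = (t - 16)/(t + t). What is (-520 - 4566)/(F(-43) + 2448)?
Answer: -437396/210587 ≈ -2.0770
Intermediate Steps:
F(t) = (-16 + t)/(2*t) (F(t) = (-16 + t)/((2*t)) = (-16 + t)*(1/(2*t)) = (-16 + t)/(2*t))
(-520 - 4566)/(F(-43) + 2448) = (-520 - 4566)/((1/2)*(-16 - 43)/(-43) + 2448) = -5086/((1/2)*(-1/43)*(-59) + 2448) = -5086/(59/86 + 2448) = -5086/210587/86 = -5086*86/210587 = -437396/210587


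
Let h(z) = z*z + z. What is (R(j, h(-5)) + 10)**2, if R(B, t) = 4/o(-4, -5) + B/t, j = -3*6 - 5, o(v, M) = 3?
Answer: 373321/3600 ≈ 103.70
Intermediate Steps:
h(z) = z + z**2 (h(z) = z**2 + z = z + z**2)
j = -23 (j = -18 - 5 = -23)
R(B, t) = 4/3 + B/t
(R(j, h(-5)) + 10)**2 = ((4/3 - 23*(-1/(5*(1 - 5)))) + 10)**2 = ((4/3 - 23/((-5*(-4)))) + 10)**2 = ((4/3 - 23/20) + 10)**2 = (11/60 + 10)**2 = (611/60)**2 = 373321/3600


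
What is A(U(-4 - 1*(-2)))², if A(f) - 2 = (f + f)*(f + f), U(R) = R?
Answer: 324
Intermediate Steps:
A(f) = 2 + 4*f² (A(f) = 2 + (f + f)*(f + f) = 2 + (2*f)*(2*f) = 2 + 4*f²)
A(U(-4 - 1*(-2)))² = (2 + 4*(-4 - 1*(-2))²)² = (2 + 4*(-4 + 2)²)² = (2 + 4*(-2)²)² = (2 + 4*4)² = (2 + 16)² = 18² = 324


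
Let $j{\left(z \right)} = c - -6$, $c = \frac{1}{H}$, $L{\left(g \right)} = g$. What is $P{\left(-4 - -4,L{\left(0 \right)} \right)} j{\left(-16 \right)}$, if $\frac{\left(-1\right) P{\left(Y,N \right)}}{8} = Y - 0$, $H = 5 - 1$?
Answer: $0$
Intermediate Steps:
$H = 4$
$P{\left(Y,N \right)} = - 8 Y$ ($P{\left(Y,N \right)} = - 8 \left(Y - 0\right) = - 8 \left(Y + 0\right) = - 8 Y$)
$c = \frac{1}{4} \approx 0.25$
$j{\left(z \right)} = \frac{25}{4}$ ($j{\left(z \right)} = \frac{1}{4} - -6 = \frac{1}{4} + 6 = \frac{25}{4}$)
$P{\left(-4 - -4,L{\left(0 \right)} \right)} j{\left(-16 \right)} = - 8 \left(-4 - -4\right) \frac{25}{4} = - 8 \left(-4 + 4\right) \frac{25}{4} = \left(-8\right) 0 \cdot \frac{25}{4} = 0 \cdot \frac{25}{4} = 0$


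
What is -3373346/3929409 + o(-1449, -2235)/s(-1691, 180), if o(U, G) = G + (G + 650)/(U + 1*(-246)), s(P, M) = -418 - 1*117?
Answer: 788041050014/237552421095 ≈ 3.3173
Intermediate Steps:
s(P, M) = -535 (s(P, M) = -418 - 117 = -535)
o(U, G) = G + (650 + G)/(-246 + U) (o(U, G) = G + (650 + G)/(U - 246) = G + (650 + G)/(-246 + U))
-3373346/3929409 + o(-1449, -2235)/s(-1691, 180) = -3373346/3929409 + ((650 - 245*(-2235) - 2235*(-1449))/(-246 - 1449))/(-535) = -3373346*1/3929409 + ((650 + 547575 + 3238515)/(-1695))*(-1/535) = -3373346/3929409 - 1/1695*3786740*(-1/535) = -3373346/3929409 - 757348/339*(-1/535) = -3373346/3929409 + 757348/181365 = 788041050014/237552421095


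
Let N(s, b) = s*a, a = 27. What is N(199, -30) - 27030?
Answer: -21657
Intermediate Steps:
N(s, b) = 27*s (N(s, b) = s*27 = 27*s)
N(199, -30) - 27030 = 27*199 - 27030 = 5373 - 27030 = -21657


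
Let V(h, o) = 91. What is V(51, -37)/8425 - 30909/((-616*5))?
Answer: 52137721/5189800 ≈ 10.046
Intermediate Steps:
V(51, -37)/8425 - 30909/((-616*5)) = 91/8425 - 30909/((-616*5)) = 91*(1/8425) - 30909/(-3080) = 91/8425 - 30909*(-1/3080) = 91/8425 + 30909/3080 = 52137721/5189800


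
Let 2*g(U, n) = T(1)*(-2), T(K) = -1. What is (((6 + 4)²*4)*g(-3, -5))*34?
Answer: 13600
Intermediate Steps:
g(U, n) = 1 (g(U, n) = (-1*(-2))/2 = (½)*2 = 1)
(((6 + 4)²*4)*g(-3, -5))*34 = (((6 + 4)²*4)*1)*34 = ((10²*4)*1)*34 = ((100*4)*1)*34 = (400*1)*34 = 400*34 = 13600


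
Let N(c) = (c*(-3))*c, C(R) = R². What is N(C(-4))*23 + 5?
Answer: -17659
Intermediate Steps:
N(c) = -3*c² (N(c) = (-3*c)*c = -3*c²)
N(C(-4))*23 + 5 = -3*((-4)²)²*23 + 5 = -3*16²*23 + 5 = -3*256*23 + 5 = -768*23 + 5 = -17664 + 5 = -17659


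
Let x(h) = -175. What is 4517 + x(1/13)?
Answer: 4342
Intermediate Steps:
4517 + x(1/13) = 4517 - 175 = 4342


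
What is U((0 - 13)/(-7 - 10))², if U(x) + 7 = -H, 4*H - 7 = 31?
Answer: 1089/4 ≈ 272.25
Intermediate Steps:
H = 19/2 (H = 7/4 + (¼)*31 = 7/4 + 31/4 = 19/2 ≈ 9.5000)
U(x) = -33/2 (U(x) = -7 - 1*19/2 = -7 - 19/2 = -33/2)
U((0 - 13)/(-7 - 10))² = (-33/2)² = 1089/4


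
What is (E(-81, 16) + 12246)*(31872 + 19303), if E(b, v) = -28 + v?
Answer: 626074950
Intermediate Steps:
(E(-81, 16) + 12246)*(31872 + 19303) = ((-28 + 16) + 12246)*(31872 + 19303) = (-12 + 12246)*51175 = 12234*51175 = 626074950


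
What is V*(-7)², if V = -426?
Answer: -20874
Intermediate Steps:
V*(-7)² = -426*(-7)² = -426*49 = -20874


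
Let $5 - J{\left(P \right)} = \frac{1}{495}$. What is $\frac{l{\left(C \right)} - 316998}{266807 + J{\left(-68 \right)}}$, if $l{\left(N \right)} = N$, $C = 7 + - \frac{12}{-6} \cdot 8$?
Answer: $- \frac{156902625}{132071939} \approx -1.188$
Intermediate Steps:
$C = 23$ ($C = 7 + \left(-12\right) \left(- \frac{1}{6}\right) 8 = 7 + 2 \cdot 8 = 7 + 16 = 23$)
$J{\left(P \right)} = \frac{2474}{495}$ ($J{\left(P \right)} = 5 - \frac{1}{495} = \frac{2474}{495}$)
$\frac{l{\left(C \right)} - 316998}{266807 + J{\left(-68 \right)}} = \frac{23 - 316998}{266807 + \frac{2474}{495}} = - \frac{316975}{\frac{132071939}{495}} = \left(-316975\right) \frac{495}{132071939} = - \frac{156902625}{132071939}$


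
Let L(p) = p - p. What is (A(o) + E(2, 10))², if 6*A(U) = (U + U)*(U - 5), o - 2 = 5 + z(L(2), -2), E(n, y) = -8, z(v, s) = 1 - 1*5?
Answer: 100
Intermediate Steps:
L(p) = 0
z(v, s) = -4 (z(v, s) = 1 - 5 = -4)
o = 3 (o = 2 + (5 - 4) = 2 + 1 = 3)
A(U) = U*(-5 + U)/3 (A(U) = ((U + U)*(U - 5))/6 = ((2*U)*(-5 + U))/6 = (2*U*(-5 + U))/6 = U*(-5 + U)/3)
(A(o) + E(2, 10))² = ((⅓)*3*(-5 + 3) - 8)² = ((⅓)*3*(-2) - 8)² = (-2 - 8)² = (-10)² = 100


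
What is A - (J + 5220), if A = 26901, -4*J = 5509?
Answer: 92233/4 ≈ 23058.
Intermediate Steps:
J = -5509/4 (J = -1/4*5509 = -5509/4 ≈ -1377.3)
A - (J + 5220) = 26901 - (-5509/4 + 5220) = 26901 - 1*15371/4 = 26901 - 15371/4 = 92233/4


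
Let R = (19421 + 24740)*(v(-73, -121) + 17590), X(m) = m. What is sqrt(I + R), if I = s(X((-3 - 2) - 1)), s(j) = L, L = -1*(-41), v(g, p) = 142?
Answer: sqrt(783062893) ≈ 27983.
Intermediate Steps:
L = 41
s(j) = 41
I = 41
R = 783062852 (R = (19421 + 24740)*(142 + 17590) = 44161*17732 = 783062852)
sqrt(I + R) = sqrt(41 + 783062852) = sqrt(783062893)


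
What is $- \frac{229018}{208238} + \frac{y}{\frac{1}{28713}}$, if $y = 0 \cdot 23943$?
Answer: $- \frac{114509}{104119} \approx -1.0998$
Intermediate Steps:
$y = 0$
$- \frac{229018}{208238} + \frac{y}{\frac{1}{28713}} = - \frac{229018}{208238} + \frac{0}{\frac{1}{28713}} = \left(-229018\right) \frac{1}{208238} + 0 \frac{1}{\frac{1}{28713}} = - \frac{114509}{104119} + 0 \cdot 28713 = - \frac{114509}{104119} + 0 = - \frac{114509}{104119}$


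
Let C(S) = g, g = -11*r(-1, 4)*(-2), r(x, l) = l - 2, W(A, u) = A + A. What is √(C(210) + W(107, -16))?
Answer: √258 ≈ 16.062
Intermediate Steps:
W(A, u) = 2*A
r(x, l) = -2 + l
g = 44 (g = -11*(-2 + 4)*(-2) = -22*(-2) = -11*(-4) = 44)
C(S) = 44
√(C(210) + W(107, -16)) = √(44 + 2*107) = √(44 + 214) = √258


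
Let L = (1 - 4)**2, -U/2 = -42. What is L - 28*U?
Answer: -2343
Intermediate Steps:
U = 84 (U = -2*(-42) = 84)
L = 9 (L = (-3)**2 = 9)
L - 28*U = 9 - 28*84 = 9 - 2352 = -2343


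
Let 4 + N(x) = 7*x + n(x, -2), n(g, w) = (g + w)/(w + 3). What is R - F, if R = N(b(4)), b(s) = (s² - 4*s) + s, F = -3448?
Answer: 3474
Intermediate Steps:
b(s) = s² - 3*s
n(g, w) = (g + w)/(3 + w)
N(x) = -6 + 8*x (N(x) = -4 + (7*x + (x - 2)/(3 - 2)) = -4 + (7*x + (-2 + x)/1) = -4 + (7*x + 1*(-2 + x)) = -4 + (7*x + (-2 + x)) = -4 + (-2 + 8*x) = -6 + 8*x)
R = 26 (R = -6 + 8*(4*(-3 + 4)) = -6 + 8*(4*1) = -6 + 8*4 = -6 + 32 = 26)
R - F = 26 - 1*(-3448) = 26 + 3448 = 3474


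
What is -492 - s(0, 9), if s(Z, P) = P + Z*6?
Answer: -501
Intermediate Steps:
s(Z, P) = P + 6*Z
-492 - s(0, 9) = -492 - (9 + 6*0) = -492 - (9 + 0) = -492 - 1*9 = -492 - 9 = -501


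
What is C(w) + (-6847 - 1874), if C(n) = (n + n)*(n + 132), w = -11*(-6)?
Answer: 17415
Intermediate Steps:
w = 66
C(n) = 2*n*(132 + n) (C(n) = (2*n)*(132 + n) = 2*n*(132 + n))
C(w) + (-6847 - 1874) = 2*66*(132 + 66) + (-6847 - 1874) = 2*66*198 - 8721 = 26136 - 8721 = 17415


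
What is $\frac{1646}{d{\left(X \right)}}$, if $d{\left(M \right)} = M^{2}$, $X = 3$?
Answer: $\frac{1646}{9} \approx 182.89$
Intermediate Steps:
$\frac{1646}{d{\left(X \right)}} = \frac{1646}{3^{2}} = \frac{1646}{9}$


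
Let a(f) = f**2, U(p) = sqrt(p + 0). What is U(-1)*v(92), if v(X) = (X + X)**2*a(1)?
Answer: 33856*I ≈ 33856.0*I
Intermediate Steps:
U(p) = sqrt(p)
v(X) = 4*X**2 (v(X) = (X + X)**2*1**2 = (2*X)**2*1 = (4*X**2)*1 = 4*X**2)
U(-1)*v(92) = sqrt(-1)*(4*92**2) = I*(4*8464) = I*33856 = 33856*I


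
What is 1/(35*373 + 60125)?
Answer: 1/73180 ≈ 1.3665e-5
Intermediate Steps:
1/(35*373 + 60125) = 1/(13055 + 60125) = 1/73180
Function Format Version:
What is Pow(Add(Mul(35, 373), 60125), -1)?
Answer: Rational(1, 73180) ≈ 1.3665e-5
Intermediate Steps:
Pow(Add(Mul(35, 373), 60125), -1) = Pow(Add(13055, 60125), -1) = Pow(73180, -1) = Rational(1, 73180)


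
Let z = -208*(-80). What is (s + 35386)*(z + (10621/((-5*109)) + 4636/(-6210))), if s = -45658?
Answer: -19259577125728/112815 ≈ -1.7072e+8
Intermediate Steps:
z = 16640
(s + 35386)*(z + (10621/((-5*109)) + 4636/(-6210))) = (-45658 + 35386)*(16640 + (10621/((-5*109)) + 4636/(-6210))) = -10272*(16640 + (10621/(-545) + 4636*(-1/6210))) = -10272*(16640 + (10621*(-1/545) - 2318/3105)) = -10272*(16640 + (-10621/545 - 2318/3105)) = -10272*(16640 - 6848303/338445) = -10272*5624876497/338445 = -19259577125728/112815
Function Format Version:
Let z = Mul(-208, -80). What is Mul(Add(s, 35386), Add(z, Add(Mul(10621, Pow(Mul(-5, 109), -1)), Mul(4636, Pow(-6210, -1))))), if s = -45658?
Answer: Rational(-19259577125728, 112815) ≈ -1.7072e+8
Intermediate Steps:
z = 16640
Mul(Add(s, 35386), Add(z, Add(Mul(10621, Pow(Mul(-5, 109), -1)), Mul(4636, Pow(-6210, -1))))) = Mul(Add(-45658, 35386), Add(16640, Add(Mul(10621, Pow(Mul(-5, 109), -1)), Mul(4636, Pow(-6210, -1))))) = Mul(-10272, Add(16640, Add(Mul(10621, Pow(-545, -1)), Mul(4636, Rational(-1, 6210))))) = Mul(-10272, Add(16640, Add(Mul(10621, Rational(-1, 545)), Rational(-2318, 3105)))) = Mul(-10272, Add(16640, Add(Rational(-10621, 545), Rational(-2318, 3105)))) = Mul(-10272, Add(16640, Rational(-6848303, 338445))) = Mul(-10272, Rational(5624876497, 338445)) = Rational(-19259577125728, 112815)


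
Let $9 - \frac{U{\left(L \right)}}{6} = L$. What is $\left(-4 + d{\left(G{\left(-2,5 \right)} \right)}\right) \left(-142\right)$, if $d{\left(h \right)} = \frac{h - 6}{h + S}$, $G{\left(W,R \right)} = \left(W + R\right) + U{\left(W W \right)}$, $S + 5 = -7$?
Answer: $\frac{2698}{7} \approx 385.43$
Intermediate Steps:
$S = -12$ ($S = -5 - 7 = -12$)
$U{\left(L \right)} = 54 - 6 L$
$G{\left(W,R \right)} = 54 + R + W - 6 W^{2}$ ($G{\left(W,R \right)} = \left(W + R\right) - \left(-54 + 6 W W\right) = \left(R + W\right) - \left(-54 + 6 W^{2}\right) = 54 + R + W - 6 W^{2}$)
$d{\left(h \right)} = \frac{-6 + h}{-12 + h}$ ($d{\left(h \right)} = \frac{h - 6}{h - 12} = \frac{-6 + h}{-12 + h}$)
$\left(-4 + d{\left(G{\left(-2,5 \right)} \right)}\right) \left(-142\right) = \left(-4 + \frac{-6 + \left(54 + 5 - 2 - 6 \left(-2\right)^{2}\right)}{-12 + \left(54 + 5 - 2 - 6 \left(-2\right)^{2}\right)}\right) \left(-142\right) = \left(-4 + \frac{-6 + \left(54 + 5 - 2 - 24\right)}{-12 + \left(54 + 5 - 2 - 24\right)}\right) \left(-142\right) = \left(-4 + \frac{-6 + 33}{-12 + 33}\right) \left(-142\right) = \left(-4 + \frac{1}{21} \cdot 27\right) \left(-142\right) = \left(-4 + \frac{9}{7}\right) \left(-142\right) = \left(- \frac{19}{7}\right) \left(-142\right) = \frac{2698}{7}$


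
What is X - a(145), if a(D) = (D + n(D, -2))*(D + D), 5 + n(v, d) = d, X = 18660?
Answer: -21360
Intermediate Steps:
n(v, d) = -5 + d
a(D) = 2*D*(-7 + D) (a(D) = (D + (-5 - 2))*(D + D) = (D - 7)*(2*D) = (-7 + D)*(2*D) = 2*D*(-7 + D))
X - a(145) = 18660 - 2*145*(-7 + 145) = 18660 - 2*145*138 = 18660 - 1*40020 = 18660 - 40020 = -21360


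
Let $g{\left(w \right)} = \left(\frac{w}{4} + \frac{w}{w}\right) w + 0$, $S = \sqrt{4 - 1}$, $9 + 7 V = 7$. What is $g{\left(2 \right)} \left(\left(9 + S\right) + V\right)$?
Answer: $\frac{183}{7} + 3 \sqrt{3} \approx 31.339$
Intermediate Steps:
$V = - \frac{2}{7}$ ($V = - \frac{9}{7} + \frac{1}{7} \cdot 7 = - \frac{9}{7} + 1 = - \frac{2}{7} \approx -0.28571$)
$S = \sqrt{3} \approx 1.732$
$g{\left(w \right)} = w \left(1 + \frac{w}{4}\right)$ ($g{\left(w \right)} = \left(w \frac{1}{4} + 1\right) w + 0 = \left(\frac{w}{4} + 1\right) w + 0 = \left(1 + \frac{w}{4}\right) w + 0 = w \left(1 + \frac{w}{4}\right) + 0 = w \left(1 + \frac{w}{4}\right)$)
$g{\left(2 \right)} \left(\left(9 + S\right) + V\right) = \frac{1}{4} \cdot 2 \left(4 + 2\right) \left(\left(9 + \sqrt{3}\right) - \frac{2}{7}\right) = \frac{1}{4} \cdot 2 \cdot 6 \left(\frac{61}{7} + \sqrt{3}\right) = 3 \left(\frac{61}{7} + \sqrt{3}\right) = \frac{183}{7} + 3 \sqrt{3}$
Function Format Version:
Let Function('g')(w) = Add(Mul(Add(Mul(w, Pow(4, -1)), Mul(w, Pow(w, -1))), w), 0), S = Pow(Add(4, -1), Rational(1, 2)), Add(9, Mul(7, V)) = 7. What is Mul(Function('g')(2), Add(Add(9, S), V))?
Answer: Add(Rational(183, 7), Mul(3, Pow(3, Rational(1, 2)))) ≈ 31.339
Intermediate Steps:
V = Rational(-2, 7) (V = Add(Rational(-9, 7), Mul(Rational(1, 7), 7)) = Add(Rational(-9, 7), 1) = Rational(-2, 7) ≈ -0.28571)
S = Pow(3, Rational(1, 2)) ≈ 1.7320
Function('g')(w) = Mul(w, Add(1, Mul(Rational(1, 4), w))) (Function('g')(w) = Add(Mul(Add(Mul(w, Rational(1, 4)), 1), w), 0) = Add(Mul(Add(Mul(Rational(1, 4), w), 1), w), 0) = Add(Mul(Add(1, Mul(Rational(1, 4), w)), w), 0) = Add(Mul(w, Add(1, Mul(Rational(1, 4), w))), 0) = Mul(w, Add(1, Mul(Rational(1, 4), w))))
Mul(Function('g')(2), Add(Add(9, S), V)) = Mul(Mul(Rational(1, 4), 2, Add(4, 2)), Add(Add(9, Pow(3, Rational(1, 2))), Rational(-2, 7))) = Mul(Mul(Rational(1, 4), 2, 6), Add(Rational(61, 7), Pow(3, Rational(1, 2)))) = Mul(3, Add(Rational(61, 7), Pow(3, Rational(1, 2)))) = Add(Rational(183, 7), Mul(3, Pow(3, Rational(1, 2))))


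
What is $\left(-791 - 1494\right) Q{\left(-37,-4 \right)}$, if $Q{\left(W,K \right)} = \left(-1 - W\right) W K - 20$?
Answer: $-12128780$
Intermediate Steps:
$Q{\left(W,K \right)} = -20 + K W \left(-1 - W\right)$ ($Q{\left(W,K \right)} = W \left(-1 - W\right) K - 20 = K W \left(-1 - W\right) - 20 = -20 + K W \left(-1 - W\right)$)
$\left(-791 - 1494\right) Q{\left(-37,-4 \right)} = \left(-791 - 1494\right) \left(-20 - \left(-4\right) \left(-37\right) - - 4 \left(-37\right)^{2}\right) = - 2285 \left(-20 - 148 - \left(-4\right) 1369\right) = - 2285 \left(-20 - 148 + 5476\right) = \left(-2285\right) 5308 = -12128780$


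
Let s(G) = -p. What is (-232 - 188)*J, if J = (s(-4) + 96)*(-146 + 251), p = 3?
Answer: -4101300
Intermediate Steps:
s(G) = -3 (s(G) = -1*3 = -3)
J = 9765 (J = (-3 + 96)*(-146 + 251) = 93*105 = 9765)
(-232 - 188)*J = (-232 - 188)*9765 = -420*9765 = -4101300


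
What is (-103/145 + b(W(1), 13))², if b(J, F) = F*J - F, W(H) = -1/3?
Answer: 61606801/189225 ≈ 325.57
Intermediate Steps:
W(H) = -⅓ (W(H) = -1*⅓ = -⅓)
b(J, F) = -F + F*J
(-103/145 + b(W(1), 13))² = (-103/145 + 13*(-1 - ⅓))² = (-103*1/145 + 13*(-4/3))² = (-103/145 - 52/3)² = (-7849/435)² = 61606801/189225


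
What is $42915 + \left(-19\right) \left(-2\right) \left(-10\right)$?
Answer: $42535$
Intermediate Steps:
$42915 + \left(-19\right) \left(-2\right) \left(-10\right) = 42915 + 38 \left(-10\right) = 42915 - 380 = 42535$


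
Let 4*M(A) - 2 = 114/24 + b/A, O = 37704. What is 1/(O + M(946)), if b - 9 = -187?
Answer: 7568/285356287 ≈ 2.6521e-5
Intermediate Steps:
b = -178 (b = 9 - 187 = -178)
M(A) = 27/16 - 89/(2*A) (M(A) = ½ + (114/24 - 178/A)/4 = ½ + (114*(1/24) - 178/A)/4 = ½ + (19/4 - 178/A)/4 = ½ + (19/16 - 89/(2*A)) = 27/16 - 89/(2*A))
1/(O + M(946)) = 1/(37704 + (1/16)*(-712 + 27*946)/946) = 1/(37704 + (1/16)*(1/946)*(-712 + 25542)) = 1/(37704 + (1/16)*(1/946)*24830) = 1/(37704 + 12415/7568) = 1/(285356287/7568) = 7568/285356287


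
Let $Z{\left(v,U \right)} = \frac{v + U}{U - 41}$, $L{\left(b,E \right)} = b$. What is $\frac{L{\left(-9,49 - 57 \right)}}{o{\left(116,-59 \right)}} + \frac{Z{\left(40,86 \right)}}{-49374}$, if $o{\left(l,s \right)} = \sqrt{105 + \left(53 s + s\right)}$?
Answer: $- \frac{7}{123435} + \frac{3 i \sqrt{3081}}{1027} \approx -5.671 \cdot 10^{-5} + 0.16214 i$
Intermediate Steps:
$o{\left(l,s \right)} = \sqrt{105 + 54 s}$
$Z{\left(v,U \right)} = \frac{U + v}{-41 + U}$
$\frac{L{\left(-9,49 - 57 \right)}}{o{\left(116,-59 \right)}} + \frac{Z{\left(40,86 \right)}}{-49374} = - \frac{9}{\sqrt{105 + 54 \left(-59\right)}} + \frac{\frac{1}{-41 + 86} \left(86 + 40\right)}{-49374} = - \frac{9}{\sqrt{105 - 3186}} + \frac{1}{45} \cdot 126 \left(- \frac{1}{49374}\right) = - \frac{9}{\sqrt{-3081}} + \frac{1}{45} \cdot 126 \left(- \frac{1}{49374}\right) = - \frac{9}{i \sqrt{3081}} + \frac{14}{5} \left(- \frac{1}{49374}\right) = - 9 \left(- \frac{i \sqrt{3081}}{3081}\right) - \frac{7}{123435} = \frac{3 i \sqrt{3081}}{1027} - \frac{7}{123435} = - \frac{7}{123435} + \frac{3 i \sqrt{3081}}{1027}$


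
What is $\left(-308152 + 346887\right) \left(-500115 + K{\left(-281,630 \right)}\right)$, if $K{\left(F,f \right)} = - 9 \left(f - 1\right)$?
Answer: $-19591233360$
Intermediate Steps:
$K{\left(F,f \right)} = 9 - 9 f$ ($K{\left(F,f \right)} = - 9 \left(-1 + f\right) = 9 - 9 f$)
$\left(-308152 + 346887\right) \left(-500115 + K{\left(-281,630 \right)}\right) = \left(-308152 + 346887\right) \left(-500115 + \left(9 - 5670\right)\right) = 38735 \left(-500115 + \left(9 - 5670\right)\right) = 38735 \left(-500115 - 5661\right) = 38735 \left(-505776\right) = -19591233360$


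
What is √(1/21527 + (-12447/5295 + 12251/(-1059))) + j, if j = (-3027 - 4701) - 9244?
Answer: -16972 + I*√180846792219726435/113985465 ≈ -16972.0 + 3.7308*I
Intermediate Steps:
j = -16972 (j = -7728 - 9244 = -16972)
√(1/21527 + (-12447/5295 + 12251/(-1059))) + j = √(1/21527 + (-12447/5295 + 12251/(-1059))) - 16972 = √(1/21527 + (-12447*1/5295 + 12251*(-1/1059))) - 16972 = √(1/21527 + (-4149/1765 - 12251/1059)) - 16972 = √(1/21527 - 73702/5295) - 16972 = √(-1586577659/113985465) - 16972 = I*√180846792219726435/113985465 - 16972 = -16972 + I*√180846792219726435/113985465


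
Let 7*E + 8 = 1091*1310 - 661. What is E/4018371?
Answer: 1428541/28128597 ≈ 0.050786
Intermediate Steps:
E = 1428541/7 (E = -8/7 + (1091*1310 - 661)/7 = -8/7 + (1429210 - 661)/7 = -8/7 + (⅐)*1428549 = -8/7 + 1428549/7 = 1428541/7 ≈ 2.0408e+5)
E/4018371 = (1428541/7)/4018371 = (1428541/7)*(1/4018371) = 1428541/28128597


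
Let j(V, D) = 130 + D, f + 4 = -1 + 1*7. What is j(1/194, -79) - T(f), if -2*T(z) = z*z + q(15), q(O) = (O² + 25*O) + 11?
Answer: 717/2 ≈ 358.50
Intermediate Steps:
q(O) = 11 + O² + 25*O
f = 2 (f = -4 + (-1 + 1*7) = -4 + (-1 + 7) = -4 + 6 = 2)
T(z) = -611/2 - z²/2 (T(z) = -(z*z + (11 + 15² + 25*15))/2 = -(z² + (11 + 225 + 375))/2 = -(z² + 611)/2 = -(611 + z²)/2 = -611/2 - z²/2)
j(1/194, -79) - T(f) = (130 - 79) - (-611/2 - ½*2²) = 51 - (-611/2 - ½*4) = 51 - (-611/2 - 2) = 51 - 1*(-615/2) = 51 + 615/2 = 717/2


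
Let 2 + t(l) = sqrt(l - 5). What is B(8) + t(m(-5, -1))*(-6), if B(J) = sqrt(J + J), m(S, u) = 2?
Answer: 16 - 6*I*sqrt(3) ≈ 16.0 - 10.392*I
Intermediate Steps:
t(l) = -2 + sqrt(-5 + l) (t(l) = -2 + sqrt(l - 5) = -2 + sqrt(-5 + l))
B(J) = sqrt(2)*sqrt(J) (B(J) = sqrt(2*J) = sqrt(2)*sqrt(J))
B(8) + t(m(-5, -1))*(-6) = sqrt(2)*sqrt(8) + (-2 + sqrt(-5 + 2))*(-6) = sqrt(2)*(2*sqrt(2)) + (-2 + sqrt(-3))*(-6) = 4 + (-2 + I*sqrt(3))*(-6) = 4 + (12 - 6*I*sqrt(3)) = 16 - 6*I*sqrt(3)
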